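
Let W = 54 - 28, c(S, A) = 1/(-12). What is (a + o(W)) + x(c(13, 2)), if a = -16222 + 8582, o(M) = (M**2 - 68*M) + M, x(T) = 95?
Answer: -8611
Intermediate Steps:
c(S, A) = -1/12
W = 26
o(M) = M**2 - 67*M
a = -7640
(a + o(W)) + x(c(13, 2)) = (-7640 + 26*(-67 + 26)) + 95 = (-7640 + 26*(-41)) + 95 = (-7640 - 1066) + 95 = -8706 + 95 = -8611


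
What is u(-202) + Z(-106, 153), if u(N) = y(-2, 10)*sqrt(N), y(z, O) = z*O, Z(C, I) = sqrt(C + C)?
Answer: 2*I*(sqrt(53) - 10*sqrt(202)) ≈ -269.69*I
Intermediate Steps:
Z(C, I) = sqrt(2)*sqrt(C) (Z(C, I) = sqrt(2*C) = sqrt(2)*sqrt(C))
y(z, O) = O*z
u(N) = -20*sqrt(N) (u(N) = (10*(-2))*sqrt(N) = -20*sqrt(N))
u(-202) + Z(-106, 153) = -20*I*sqrt(202) + sqrt(2)*sqrt(-106) = -20*I*sqrt(202) + sqrt(2)*(I*sqrt(106)) = -20*I*sqrt(202) + 2*I*sqrt(53)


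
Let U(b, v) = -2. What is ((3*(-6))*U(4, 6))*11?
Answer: 396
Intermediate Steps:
((3*(-6))*U(4, 6))*11 = ((3*(-6))*(-2))*11 = -18*(-2)*11 = 36*11 = 396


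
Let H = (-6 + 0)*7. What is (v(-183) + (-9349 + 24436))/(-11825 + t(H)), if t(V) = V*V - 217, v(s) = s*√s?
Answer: -5029/3426 + 61*I*√183/3426 ≈ -1.4679 + 0.24086*I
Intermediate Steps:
v(s) = s^(3/2)
H = -42 (H = -6*7 = -42)
t(V) = -217 + V² (t(V) = V² - 217 = -217 + V²)
(v(-183) + (-9349 + 24436))/(-11825 + t(H)) = ((-183)^(3/2) + (-9349 + 24436))/(-11825 + (-217 + (-42)²)) = (-183*I*√183 + 15087)/(-11825 + (-217 + 1764)) = (15087 - 183*I*√183)/(-11825 + 1547) = (15087 - 183*I*√183)/(-10278) = (15087 - 183*I*√183)*(-1/10278) = -5029/3426 + 61*I*√183/3426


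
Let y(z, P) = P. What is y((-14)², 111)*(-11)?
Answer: -1221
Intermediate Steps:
y((-14)², 111)*(-11) = 111*(-11) = -1221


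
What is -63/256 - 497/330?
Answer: -74011/42240 ≈ -1.7522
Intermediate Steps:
-63/256 - 497/330 = -74011/42240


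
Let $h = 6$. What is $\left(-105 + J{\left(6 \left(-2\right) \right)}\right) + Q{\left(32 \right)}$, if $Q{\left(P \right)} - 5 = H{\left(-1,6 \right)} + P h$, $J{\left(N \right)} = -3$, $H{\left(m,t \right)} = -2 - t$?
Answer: $81$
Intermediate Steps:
$Q{\left(P \right)} = -3 + 6 P$ ($Q{\left(P \right)} = 5 + \left(\left(-2 - 6\right) + P 6\right) = 5 + \left(\left(-2 - 6\right) + 6 P\right) = 5 + \left(-8 + 6 P\right) = -3 + 6 P$)
$\left(-105 + J{\left(6 \left(-2\right) \right)}\right) + Q{\left(32 \right)} = \left(-105 - 3\right) + \left(-3 + 6 \cdot 32\right) = -108 + \left(-3 + 192\right) = -108 + 189 = 81$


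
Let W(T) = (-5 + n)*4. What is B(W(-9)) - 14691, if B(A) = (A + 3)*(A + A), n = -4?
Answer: -12315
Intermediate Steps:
W(T) = -36 (W(T) = (-5 - 4)*4 = -9*4 = -36)
B(A) = 2*A*(3 + A) (B(A) = (3 + A)*(2*A) = 2*A*(3 + A))
B(W(-9)) - 14691 = 2*(-36)*(3 - 36) - 14691 = 2*(-36)*(-33) - 14691 = 2376 - 14691 = -12315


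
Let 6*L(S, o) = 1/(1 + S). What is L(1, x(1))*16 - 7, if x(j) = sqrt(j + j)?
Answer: -17/3 ≈ -5.6667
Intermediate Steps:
x(j) = sqrt(2)*sqrt(j) (x(j) = sqrt(2*j) = sqrt(2)*sqrt(j))
L(S, o) = 1/(6*(1 + S))
L(1, x(1))*16 - 7 = (1/(6*(1 + 1)))*16 - 7 = ((1/6)/2)*16 - 7 = ((1/6)*(1/2))*16 - 7 = (1/12)*16 - 7 = 4/3 - 7 = -17/3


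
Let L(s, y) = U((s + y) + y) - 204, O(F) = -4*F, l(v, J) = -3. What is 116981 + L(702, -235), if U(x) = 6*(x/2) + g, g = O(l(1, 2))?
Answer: 117485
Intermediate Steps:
g = 12 (g = -4*(-3) = 12)
U(x) = 12 + 3*x (U(x) = 6*(x/2) + 12 = 3*x + 12 = 12 + 3*x)
L(s, y) = -192 + 3*s + 6*y (L(s, y) = (12 + 3*((s + y) + y)) - 204 = (12 + 3*(s + 2*y)) - 204 = (12 + (3*s + 6*y)) - 204 = (12 + 3*s + 6*y) - 204 = -192 + 3*s + 6*y)
116981 + L(702, -235) = 116981 + (-192 + 3*702 + 6*(-235)) = 116981 + (-192 + 2106 - 1410) = 116981 + 504 = 117485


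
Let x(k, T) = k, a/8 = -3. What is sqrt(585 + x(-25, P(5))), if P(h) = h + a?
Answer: 4*sqrt(35) ≈ 23.664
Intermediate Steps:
a = -24 (a = 8*(-3) = -24)
P(h) = -24 + h (P(h) = h - 24 = -24 + h)
sqrt(585 + x(-25, P(5))) = sqrt(585 - 25) = sqrt(560) = 4*sqrt(35)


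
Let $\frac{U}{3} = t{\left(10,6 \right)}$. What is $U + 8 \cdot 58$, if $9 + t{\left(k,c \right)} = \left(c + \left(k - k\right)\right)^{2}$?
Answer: $545$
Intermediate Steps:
$t{\left(k,c \right)} = -9 + c^{2}$ ($t{\left(k,c \right)} = -9 + \left(c + \left(k - k\right)\right)^{2} = -9 + \left(c + 0\right)^{2} = -9 + c^{2}$)
$U = 81$ ($U = 3 \left(-9 + 6^{2}\right) = 3 \left(-9 + 36\right) = 3 \cdot 27 = 81$)
$U + 8 \cdot 58 = 81 + 8 \cdot 58 = 81 + 464 = 545$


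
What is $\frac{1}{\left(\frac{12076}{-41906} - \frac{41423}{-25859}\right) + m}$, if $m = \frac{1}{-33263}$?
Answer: $\frac{18022679304901}{23676044179824} \approx 0.76122$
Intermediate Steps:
$m = - \frac{1}{33263} \approx -3.0063 \cdot 10^{-5}$
$\frac{1}{\left(\frac{12076}{-41906} - \frac{41423}{-25859}\right) + m} = \frac{1}{\left(\frac{12076}{-41906} - \frac{41423}{-25859}\right) - \frac{1}{33263}} = \frac{1}{\left(12076 \left(- \frac{1}{41906}\right) - - \frac{41423}{25859}\right) - \frac{1}{33263}} = \frac{1}{\left(- \frac{6038}{20953} + \frac{41423}{25859}\right) - \frac{1}{33263}} = \frac{1}{\frac{711799477}{541823627} - \frac{1}{33263}} = \frac{1}{\frac{23676044179824}{18022679304901}} = \frac{18022679304901}{23676044179824}$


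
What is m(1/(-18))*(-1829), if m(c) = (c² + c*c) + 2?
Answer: -594425/162 ≈ -3669.3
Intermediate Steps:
m(c) = 2 + 2*c² (m(c) = (c² + c²) + 2 = 2*c² + 2 = 2 + 2*c²)
m(1/(-18))*(-1829) = (2 + 2*(1/(-18))²)*(-1829) = (2 + 2*(-1/18)²)*(-1829) = (2 + 2*(1/324))*(-1829) = (2 + 1/162)*(-1829) = (325/162)*(-1829) = -594425/162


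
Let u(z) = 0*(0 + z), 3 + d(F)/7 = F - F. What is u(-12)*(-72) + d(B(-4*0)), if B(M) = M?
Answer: -21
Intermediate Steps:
d(F) = -21 (d(F) = -21 + 7*(F - F) = -21 + 7*0 = -21 + 0 = -21)
u(z) = 0 (u(z) = 0*z = 0)
u(-12)*(-72) + d(B(-4*0)) = 0*(-72) - 21 = 0 - 21 = -21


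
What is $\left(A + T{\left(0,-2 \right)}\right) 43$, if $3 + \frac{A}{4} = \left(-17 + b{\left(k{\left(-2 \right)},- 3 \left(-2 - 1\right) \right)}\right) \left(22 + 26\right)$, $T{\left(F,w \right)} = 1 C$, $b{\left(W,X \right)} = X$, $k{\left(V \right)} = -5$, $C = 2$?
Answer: $-66478$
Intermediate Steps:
$T{\left(F,w \right)} = 2$ ($T{\left(F,w \right)} = 1 \cdot 2 = 2$)
$A = -1548$ ($A = -12 + 4 \left(-17 - 3 \left(-2 - 1\right)\right) \left(22 + 26\right) = -12 + 4 \left(-17 - -9\right) 48 = -12 + 4 \left(-17 + 9\right) 48 = -12 + 4 \left(\left(-8\right) 48\right) = -12 + 4 \left(-384\right) = -12 - 1536 = -1548$)
$\left(A + T{\left(0,-2 \right)}\right) 43 = \left(-1548 + 2\right) 43 = \left(-1546\right) 43 = -66478$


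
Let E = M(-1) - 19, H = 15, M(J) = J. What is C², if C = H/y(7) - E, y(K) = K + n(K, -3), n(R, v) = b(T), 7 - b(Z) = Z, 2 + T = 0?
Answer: 112225/256 ≈ 438.38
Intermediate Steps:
T = -2 (T = -2 + 0 = -2)
b(Z) = 7 - Z
n(R, v) = 9 (n(R, v) = 7 - 1*(-2) = 7 + 2 = 9)
y(K) = 9 + K (y(K) = K + 9 = 9 + K)
E = -20 (E = -1 - 19 = -20)
C = 335/16 (C = 15/(9 + 7) - 1*(-20) = 15/16 + 20 = 335/16 ≈ 20.938)
C² = (335/16)² = 112225/256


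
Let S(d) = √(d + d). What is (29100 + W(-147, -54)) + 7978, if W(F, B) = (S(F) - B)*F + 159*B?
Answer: 20554 - 1029*I*√6 ≈ 20554.0 - 2520.5*I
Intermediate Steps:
S(d) = √2*√d (S(d) = √(2*d) = √2*√d)
W(F, B) = 159*B + F*(-B + √2*√F) (W(F, B) = (√2*√F - B)*F + 159*B = (-B + √2*√F)*F + 159*B = F*(-B + √2*√F) + 159*B = 159*B + F*(-B + √2*√F))
(29100 + W(-147, -54)) + 7978 = (29100 + (159*(-54) + √2*(-147)^(3/2) - 1*(-54)*(-147))) + 7978 = (29100 + (-8586 + √2*(-1029*I*√3) - 7938)) + 7978 = (29100 + (-8586 - 1029*I*√6 - 7938)) + 7978 = (29100 + (-16524 - 1029*I*√6)) + 7978 = (12576 - 1029*I*√6) + 7978 = 20554 - 1029*I*√6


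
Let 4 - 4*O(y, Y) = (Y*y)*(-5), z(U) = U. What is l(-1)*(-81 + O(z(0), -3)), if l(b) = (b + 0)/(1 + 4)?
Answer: 16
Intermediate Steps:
l(b) = b/5
O(y, Y) = 1 + 5*Y*y/4 (O(y, Y) = 1 - Y*y*(-5)/4 = 1 - (-5)*Y*y/4 = 1 + 5*Y*y/4)
l(-1)*(-81 + O(z(0), -3)) = ((⅕)*(-1))*(-81 + (1 + (5/4)*(-3)*0)) = -(-81 + (1 + 0))/5 = -(-81 + 1)/5 = -⅕*(-80) = 16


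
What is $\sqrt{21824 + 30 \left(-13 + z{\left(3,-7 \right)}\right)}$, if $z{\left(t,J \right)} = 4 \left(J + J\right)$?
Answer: $\sqrt{19754} \approx 140.55$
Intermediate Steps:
$z{\left(t,J \right)} = 8 J$ ($z{\left(t,J \right)} = 4 \cdot 2 J = 8 J$)
$\sqrt{21824 + 30 \left(-13 + z{\left(3,-7 \right)}\right)} = \sqrt{21824 + 30 \left(-13 + 8 \left(-7\right)\right)} = \sqrt{21824 + 30 \left(-13 - 56\right)} = \sqrt{21824 + 30 \left(-69\right)} = \sqrt{21824 - 2070} = \sqrt{19754}$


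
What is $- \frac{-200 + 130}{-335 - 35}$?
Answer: $- \frac{7}{37} \approx -0.18919$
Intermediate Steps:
$- \frac{-200 + 130}{-335 - 35} = - \frac{-70}{-370} = - \frac{\left(-70\right) \left(-1\right)}{370} = \left(-1\right) \frac{7}{37} = - \frac{7}{37}$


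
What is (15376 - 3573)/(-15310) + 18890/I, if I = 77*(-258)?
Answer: -261842149/152074230 ≈ -1.7218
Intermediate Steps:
I = -19866
(15376 - 3573)/(-15310) + 18890/I = (15376 - 3573)/(-15310) + 18890/(-19866) = 11803*(-1/15310) + 18890*(-1/19866) = -11803/15310 - 9445/9933 = -261842149/152074230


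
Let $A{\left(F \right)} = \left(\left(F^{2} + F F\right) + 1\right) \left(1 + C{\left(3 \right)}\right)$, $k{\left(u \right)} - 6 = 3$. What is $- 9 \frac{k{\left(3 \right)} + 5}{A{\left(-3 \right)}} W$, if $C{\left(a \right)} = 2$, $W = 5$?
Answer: $- \frac{210}{19} \approx -11.053$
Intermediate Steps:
$k{\left(u \right)} = 9$ ($k{\left(u \right)} = 6 + 3 = 9$)
$A{\left(F \right)} = 3 + 6 F^{2}$ ($A{\left(F \right)} = \left(\left(F^{2} + F F\right) + 1\right) \left(1 + 2\right) = \left(\left(F^{2} + F^{2}\right) + 1\right) 3 = \left(2 F^{2} + 1\right) 3 = \left(1 + 2 F^{2}\right) 3 = 3 + 6 F^{2}$)
$- 9 \frac{k{\left(3 \right)} + 5}{A{\left(-3 \right)}} W = - 9 \frac{9 + 5}{3 + 6 \left(-3\right)^{2}} \cdot 5 = - 9 \frac{14}{3 + 6 \cdot 9} \cdot 5 = - 9 \frac{14}{3 + 54} \cdot 5 = - 9 \cdot \frac{14}{57} \cdot 5 = - 9 \cdot 14 \cdot \frac{1}{57} \cdot 5 = \left(-9\right) \frac{14}{57} \cdot 5 = \left(- \frac{42}{19}\right) 5 = - \frac{210}{19}$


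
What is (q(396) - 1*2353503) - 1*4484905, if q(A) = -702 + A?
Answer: -6838714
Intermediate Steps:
(q(396) - 1*2353503) - 1*4484905 = ((-702 + 396) - 1*2353503) - 1*4484905 = (-306 - 2353503) - 4484905 = -2353809 - 4484905 = -6838714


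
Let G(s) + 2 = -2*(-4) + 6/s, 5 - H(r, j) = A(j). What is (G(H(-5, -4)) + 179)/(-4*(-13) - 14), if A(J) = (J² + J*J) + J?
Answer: 4249/874 ≈ 4.8616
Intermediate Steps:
A(J) = J + 2*J² (A(J) = (J² + J²) + J = 2*J² + J = J + 2*J²)
H(r, j) = 5 - j*(1 + 2*j)
G(s) = 6 + 6/s (G(s) = -2 + (-2*(-4) + 6/s) = -2 + (8 + 6/s) = 6 + 6/s)
(G(H(-5, -4)) + 179)/(-4*(-13) - 14) = ((6 + 6/(5 - 1*(-4)*(1 + 2*(-4)))) + 179)/(-4*(-13) - 14) = ((6 + 6/(5 - 1*(-4)*(1 - 8))) + 179)/(52 - 14) = ((6 + 6/(5 - 1*(-4)*(-7))) + 179)/38 = ((6 + 6/(5 - 28)) + 179)*(1/38) = ((6 + 6/(-23)) + 179)*(1/38) = ((6 + 6*(-1/23)) + 179)*(1/38) = ((6 - 6/23) + 179)*(1/38) = (132/23 + 179)*(1/38) = (4249/23)*(1/38) = 4249/874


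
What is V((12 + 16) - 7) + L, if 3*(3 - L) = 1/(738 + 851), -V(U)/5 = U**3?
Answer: -220721635/4767 ≈ -46302.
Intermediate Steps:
V(U) = -5*U**3
L = 14300/4767 (L = 3 - 1/(3*(738 + 851)) = 3 - 1/3/1589 = 3 - 1/3*1/1589 = 3 - 1/4767 = 14300/4767 ≈ 2.9998)
V((12 + 16) - 7) + L = -5*((12 + 16) - 7)**3 + 14300/4767 = -5*(28 - 7)**3 + 14300/4767 = -5*21**3 + 14300/4767 = -5*9261 + 14300/4767 = -46305 + 14300/4767 = -220721635/4767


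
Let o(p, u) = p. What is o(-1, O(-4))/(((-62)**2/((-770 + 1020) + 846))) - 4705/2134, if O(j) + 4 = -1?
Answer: -5106221/2050774 ≈ -2.4899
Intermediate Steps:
O(j) = -5 (O(j) = -4 - 1 = -5)
o(-1, O(-4))/(((-62)**2/((-770 + 1020) + 846))) - 4705/2134 = -1/((-62)**2/((-770 + 1020) + 846)) - 4705/2134 = -1/(3844/(250 + 846)) - 4705*1/2134 = -1/(3844/1096) - 4705/2134 = -1/(3844*(1/1096)) - 4705/2134 = -1/961/274 - 4705/2134 = -1*274/961 - 4705/2134 = -274/961 - 4705/2134 = -5106221/2050774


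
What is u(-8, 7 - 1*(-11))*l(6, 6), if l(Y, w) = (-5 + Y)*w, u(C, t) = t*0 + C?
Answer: -48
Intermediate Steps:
u(C, t) = C (u(C, t) = 0 + C = C)
l(Y, w) = w*(-5 + Y)
u(-8, 7 - 1*(-11))*l(6, 6) = -48*(-5 + 6) = -48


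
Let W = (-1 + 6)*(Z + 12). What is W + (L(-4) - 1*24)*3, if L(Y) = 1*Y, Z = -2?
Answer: -34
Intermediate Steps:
L(Y) = Y
W = 50 (W = (-1 + 6)*(-2 + 12) = 5*10 = 50)
W + (L(-4) - 1*24)*3 = 50 + (-4 - 1*24)*3 = 50 + (-4 - 24)*3 = 50 - 28*3 = 50 - 84 = -34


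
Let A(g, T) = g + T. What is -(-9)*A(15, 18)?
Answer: 297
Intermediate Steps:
A(g, T) = T + g
-(-9)*A(15, 18) = -(-9)*(18 + 15) = -(-9)*33 = -9*(-33) = 297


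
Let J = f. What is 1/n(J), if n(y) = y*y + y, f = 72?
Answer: 1/5256 ≈ 0.00019026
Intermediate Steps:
J = 72
n(y) = y + y² (n(y) = y² + y = y + y²)
1/n(J) = 1/(72*(1 + 72)) = 1/(72*73) = 1/5256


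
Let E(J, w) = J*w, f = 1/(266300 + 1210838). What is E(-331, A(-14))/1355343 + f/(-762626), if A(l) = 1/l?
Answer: 186436376758813/10687593699750555588 ≈ 1.7444e-5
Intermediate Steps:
f = 1/1477138 ≈ 6.7699e-7
E(-331, A(-14))/1355343 + f/(-762626) = -331/(-14)/1355343 + (1/1477138)/(-762626) = -331*(-1/14)*(1/1355343) + (1/1477138)*(-1/762626) = (331/14)*(1/1355343) - 1/1126503844388 = 331/18974802 - 1/1126503844388 = 186436376758813/10687593699750555588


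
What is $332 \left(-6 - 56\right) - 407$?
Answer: $-20991$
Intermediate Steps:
$332 \left(-6 - 56\right) - 407 = 332 \left(-62\right) - 407 = -20584 - 407 = -20991$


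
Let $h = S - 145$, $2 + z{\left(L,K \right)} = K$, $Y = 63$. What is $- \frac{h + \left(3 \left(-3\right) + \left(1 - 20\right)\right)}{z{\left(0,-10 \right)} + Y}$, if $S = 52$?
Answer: $\frac{121}{51} \approx 2.3725$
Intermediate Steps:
$z{\left(L,K \right)} = -2 + K$
$h = -93$ ($h = 52 - 145 = -93$)
$- \frac{h + \left(3 \left(-3\right) + \left(1 - 20\right)\right)}{z{\left(0,-10 \right)} + Y} = - \frac{-93 + \left(3 \left(-3\right) + \left(1 - 20\right)\right)}{\left(-2 - 10\right) + 63} = - \frac{-93 + \left(-9 + \left(1 - 20\right)\right)}{-12 + 63} = - \frac{-93 - 28}{51} = - \frac{-121}{51} = \left(-1\right) \left(- \frac{121}{51}\right) = \frac{121}{51}$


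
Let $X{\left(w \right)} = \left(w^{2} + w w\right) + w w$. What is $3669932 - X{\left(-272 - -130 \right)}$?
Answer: $3609440$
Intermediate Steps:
$X{\left(w \right)} = 3 w^{2}$ ($X{\left(w \right)} = \left(w^{2} + w^{2}\right) + w^{2} = 2 w^{2} + w^{2} = 3 w^{2}$)
$3669932 - X{\left(-272 - -130 \right)} = 3669932 - 3 \left(-272 - -130\right)^{2} = 3669932 - 3 \left(-272 + 130\right)^{2} = 3669932 - 3 \left(-142\right)^{2} = 3669932 - 3 \cdot 20164 = 3669932 - 60492 = 3609440$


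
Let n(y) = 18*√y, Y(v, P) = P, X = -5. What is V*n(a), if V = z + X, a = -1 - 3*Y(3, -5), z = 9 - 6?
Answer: -36*√14 ≈ -134.70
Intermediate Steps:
z = 3
a = 14 (a = -1 - 3*(-5) = -1 + 15 = 14)
V = -2 (V = 3 - 5 = -2)
V*n(a) = -36*√14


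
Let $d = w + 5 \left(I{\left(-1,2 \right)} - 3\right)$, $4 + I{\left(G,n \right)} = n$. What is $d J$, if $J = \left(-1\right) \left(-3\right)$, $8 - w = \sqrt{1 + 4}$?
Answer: $-51 - 3 \sqrt{5} \approx -57.708$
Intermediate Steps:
$w = 8 - \sqrt{5}$ ($w = 8 - \sqrt{1 + 4} = 8 - \sqrt{5} \approx 5.7639$)
$I{\left(G,n \right)} = -4 + n$
$d = -17 - \sqrt{5}$ ($d = \left(8 - \sqrt{5}\right) + 5 \left(\left(-4 + 2\right) - 3\right) = \left(8 - \sqrt{5}\right) + 5 \left(-2 - 3\right) = \left(8 - \sqrt{5}\right) + 5 \left(-5\right) = \left(8 - \sqrt{5}\right) - 25 = -17 - \sqrt{5} \approx -19.236$)
$J = 3$
$d J = \left(-17 - \sqrt{5}\right) 3 = -51 - 3 \sqrt{5}$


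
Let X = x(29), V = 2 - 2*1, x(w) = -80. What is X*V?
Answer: 0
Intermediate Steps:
V = 0 (V = 2 - 2 = 0)
X = -80
X*V = -80*0 = 0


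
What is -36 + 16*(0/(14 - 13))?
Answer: -36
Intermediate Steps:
-36 + 16*(0/(14 - 13)) = -36 + 16*(0/1) = -36 + 16*(0*1) = -36 + 16*0 = -36 + 0 = -36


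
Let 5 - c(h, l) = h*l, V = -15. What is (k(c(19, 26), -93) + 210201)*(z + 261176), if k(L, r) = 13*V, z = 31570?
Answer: 61478416476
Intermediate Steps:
c(h, l) = 5 - h*l
k(L, r) = -195 (k(L, r) = 13*(-15) = -195)
(k(c(19, 26), -93) + 210201)*(z + 261176) = (-195 + 210201)*(31570 + 261176) = 210006*292746 = 61478416476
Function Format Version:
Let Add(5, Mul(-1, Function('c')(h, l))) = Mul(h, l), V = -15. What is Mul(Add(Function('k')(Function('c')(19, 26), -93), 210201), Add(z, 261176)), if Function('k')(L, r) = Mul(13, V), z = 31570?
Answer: 61478416476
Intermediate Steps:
Function('c')(h, l) = Add(5, Mul(-1, h, l)) (Function('c')(h, l) = Add(5, Mul(-1, Mul(h, l))) = Add(5, Mul(-1, h, l)))
Function('k')(L, r) = -195 (Function('k')(L, r) = Mul(13, -15) = -195)
Mul(Add(Function('k')(Function('c')(19, 26), -93), 210201), Add(z, 261176)) = Mul(Add(-195, 210201), Add(31570, 261176)) = Mul(210006, 292746) = 61478416476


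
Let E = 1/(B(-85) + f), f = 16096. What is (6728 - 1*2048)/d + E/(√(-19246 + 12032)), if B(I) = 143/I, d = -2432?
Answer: -585/304 - 85*I*√7214/9868874638 ≈ -1.9243 - 7.3154e-7*I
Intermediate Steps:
E = 85/1368017 (E = 1/(143/(-85) + 16096) = 1/(143*(-1/85) + 16096) = 1/(-143/85 + 16096) = 1/(1368017/85) = 85/1368017 ≈ 6.2134e-5)
(6728 - 1*2048)/d + E/(√(-19246 + 12032)) = (6728 - 1*2048)/(-2432) + 85/(1368017*(√(-19246 + 12032))) = (6728 - 2048)*(-1/2432) + 85/(1368017*(√(-7214))) = 4680*(-1/2432) + 85/(1368017*((I*√7214))) = -585/304 + 85*(-I*√7214/7214)/1368017 = -585/304 - 85*I*√7214/9868874638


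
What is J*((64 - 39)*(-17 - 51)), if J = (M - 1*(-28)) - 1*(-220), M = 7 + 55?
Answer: -527000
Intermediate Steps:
M = 62
J = 310 (J = (62 - 1*(-28)) - 1*(-220) = (62 + 28) + 220 = 90 + 220 = 310)
J*((64 - 39)*(-17 - 51)) = 310*((64 - 39)*(-17 - 51)) = 310*(25*(-68)) = 310*(-1700) = -527000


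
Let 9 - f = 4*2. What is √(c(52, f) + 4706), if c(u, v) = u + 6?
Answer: 2*√1191 ≈ 69.022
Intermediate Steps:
f = 1 (f = 9 - 4*2 = 9 - 1*8 = 9 - 8 = 1)
c(u, v) = 6 + u
√(c(52, f) + 4706) = √((6 + 52) + 4706) = √(58 + 4706) = √4764 = 2*√1191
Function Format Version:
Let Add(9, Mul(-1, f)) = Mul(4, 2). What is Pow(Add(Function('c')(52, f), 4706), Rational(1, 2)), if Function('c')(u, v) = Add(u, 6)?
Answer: Mul(2, Pow(1191, Rational(1, 2))) ≈ 69.022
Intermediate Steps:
f = 1 (f = Add(9, Mul(-1, Mul(4, 2))) = Add(9, Mul(-1, 8)) = Add(9, -8) = 1)
Function('c')(u, v) = Add(6, u)
Pow(Add(Function('c')(52, f), 4706), Rational(1, 2)) = Pow(Add(Add(6, 52), 4706), Rational(1, 2)) = Pow(Add(58, 4706), Rational(1, 2)) = Pow(4764, Rational(1, 2)) = Mul(2, Pow(1191, Rational(1, 2)))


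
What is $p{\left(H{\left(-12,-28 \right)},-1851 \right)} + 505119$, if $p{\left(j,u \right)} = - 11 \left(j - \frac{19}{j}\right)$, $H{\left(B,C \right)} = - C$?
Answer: $\frac{14134917}{28} \approx 5.0482 \cdot 10^{5}$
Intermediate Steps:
$p{\left(j,u \right)} = - 11 j + \frac{209}{j}$
$p{\left(H{\left(-12,-28 \right)},-1851 \right)} + 505119 = \left(- 11 \left(\left(-1\right) \left(-28\right)\right) + \frac{209}{\left(-1\right) \left(-28\right)}\right) + 505119 = \left(\left(-11\right) 28 + \frac{209}{28}\right) + 505119 = \left(-308 + 209 \cdot \frac{1}{28}\right) + 505119 = \left(-308 + \frac{209}{28}\right) + 505119 = - \frac{8415}{28} + 505119 = \frac{14134917}{28}$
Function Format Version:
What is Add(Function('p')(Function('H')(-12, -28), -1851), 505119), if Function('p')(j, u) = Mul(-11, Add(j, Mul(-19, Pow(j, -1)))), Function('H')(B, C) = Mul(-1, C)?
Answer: Rational(14134917, 28) ≈ 5.0482e+5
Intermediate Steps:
Function('p')(j, u) = Add(Mul(-11, j), Mul(209, Pow(j, -1)))
Add(Function('p')(Function('H')(-12, -28), -1851), 505119) = Add(Add(Mul(-11, Mul(-1, -28)), Mul(209, Pow(Mul(-1, -28), -1))), 505119) = Add(Add(Mul(-11, 28), Mul(209, Pow(28, -1))), 505119) = Add(Add(-308, Mul(209, Rational(1, 28))), 505119) = Add(Add(-308, Rational(209, 28)), 505119) = Add(Rational(-8415, 28), 505119) = Rational(14134917, 28)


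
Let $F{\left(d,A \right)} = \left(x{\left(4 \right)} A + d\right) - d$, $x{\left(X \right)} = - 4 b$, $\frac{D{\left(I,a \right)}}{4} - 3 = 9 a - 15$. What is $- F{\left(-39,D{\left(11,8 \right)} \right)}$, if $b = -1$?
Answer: $-960$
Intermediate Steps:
$D{\left(I,a \right)} = -48 + 36 a$ ($D{\left(I,a \right)} = 12 + 4 \left(9 a - 15\right) = 12 + 4 \left(-15 + 9 a\right) = 12 + \left(-60 + 36 a\right) = -48 + 36 a$)
$x{\left(X \right)} = 4$ ($x{\left(X \right)} = \left(-4\right) \left(-1\right) = 4$)
$F{\left(d,A \right)} = 4 A$ ($F{\left(d,A \right)} = \left(4 A + d\right) - d = \left(d + 4 A\right) - d = 4 A$)
$- F{\left(-39,D{\left(11,8 \right)} \right)} = - 4 \left(-48 + 36 \cdot 8\right) = - 4 \left(-48 + 288\right) = - 4 \cdot 240 = \left(-1\right) 960 = -960$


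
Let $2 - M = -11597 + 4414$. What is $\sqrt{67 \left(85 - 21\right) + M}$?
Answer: $\sqrt{11473} \approx 107.11$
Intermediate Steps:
$M = 7185$ ($M = 2 - \left(-11597 + 4414\right) = 2 - -7183 = 2 + 7183 = 7185$)
$\sqrt{67 \left(85 - 21\right) + M} = \sqrt{67 \left(85 - 21\right) + 7185} = \sqrt{67 \cdot 64 + 7185} = \sqrt{4288 + 7185} = \sqrt{11473}$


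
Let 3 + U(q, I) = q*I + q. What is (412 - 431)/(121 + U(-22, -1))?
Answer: -19/118 ≈ -0.16102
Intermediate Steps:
U(q, I) = -3 + q + I*q (U(q, I) = -3 + (q*I + q) = -3 + (I*q + q) = -3 + (q + I*q) = -3 + q + I*q)
(412 - 431)/(121 + U(-22, -1)) = (412 - 431)/(121 + (-3 - 22 - 1*(-22))) = -19/(121 + (-3 - 22 + 22)) = -19/(121 - 3) = -19/118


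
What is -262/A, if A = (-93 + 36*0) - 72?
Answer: 262/165 ≈ 1.5879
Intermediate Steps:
A = -165 (A = (-93 + 0) - 72 = -93 - 72 = -165)
-262/A = -262/(-165) = -262*(-1/165) = 262/165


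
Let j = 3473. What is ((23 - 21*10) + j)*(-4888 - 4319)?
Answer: -30254202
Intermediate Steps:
((23 - 21*10) + j)*(-4888 - 4319) = ((23 - 21*10) + 3473)*(-4888 - 4319) = ((23 - 210) + 3473)*(-9207) = (-187 + 3473)*(-9207) = 3286*(-9207) = -30254202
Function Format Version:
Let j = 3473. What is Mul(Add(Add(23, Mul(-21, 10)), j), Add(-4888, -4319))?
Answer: -30254202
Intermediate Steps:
Mul(Add(Add(23, Mul(-21, 10)), j), Add(-4888, -4319)) = Mul(Add(Add(23, Mul(-21, 10)), 3473), Add(-4888, -4319)) = Mul(Add(Add(23, -210), 3473), -9207) = Mul(Add(-187, 3473), -9207) = Mul(3286, -9207) = -30254202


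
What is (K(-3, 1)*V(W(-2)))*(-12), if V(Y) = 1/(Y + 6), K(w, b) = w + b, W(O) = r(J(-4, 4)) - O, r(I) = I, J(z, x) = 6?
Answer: 12/7 ≈ 1.7143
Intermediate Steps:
W(O) = 6 - O
K(w, b) = b + w
V(Y) = 1/(6 + Y)
(K(-3, 1)*V(W(-2)))*(-12) = ((1 - 3)/(6 + (6 - 1*(-2))))*(-12) = -2/(6 + (6 + 2))*(-12) = -2/(6 + 8)*(-12) = -2/14*(-12) = -2*1/14*(-12) = -⅐*(-12) = 12/7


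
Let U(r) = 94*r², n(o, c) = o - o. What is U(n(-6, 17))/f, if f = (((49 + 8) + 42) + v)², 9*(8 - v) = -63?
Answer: 0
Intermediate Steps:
v = 15 (v = 8 - ⅑*(-63) = 8 + 7 = 15)
n(o, c) = 0
f = 12996 (f = (((49 + 8) + 42) + 15)² = ((57 + 42) + 15)² = (99 + 15)² = 114² = 12996)
U(n(-6, 17))/f = (94*0²)/12996 = (94*0)*(1/12996) = 0*(1/12996) = 0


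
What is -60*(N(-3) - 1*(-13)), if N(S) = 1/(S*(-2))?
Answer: -790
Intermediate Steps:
N(S) = -1/(2*S) (N(S) = 1/(-2*S) = -1/(2*S))
-60*(N(-3) - 1*(-13)) = -60*(-½/(-3) - 1*(-13)) = -60*(-½*(-⅓) + 13) = -60*(⅙ + 13) = -60*79/6 = -790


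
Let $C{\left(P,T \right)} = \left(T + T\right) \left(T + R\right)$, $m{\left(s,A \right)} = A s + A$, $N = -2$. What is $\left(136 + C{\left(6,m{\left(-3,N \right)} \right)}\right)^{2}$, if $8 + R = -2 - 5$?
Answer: $2304$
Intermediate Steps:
$R = -15$ ($R = -8 - 7 = -15$)
$m{\left(s,A \right)} = A + A s$
$C{\left(P,T \right)} = 2 T \left(-15 + T\right)$ ($C{\left(P,T \right)} = \left(T + T\right) \left(T - 15\right) = 2 T \left(-15 + T\right)$)
$\left(136 + C{\left(6,m{\left(-3,N \right)} \right)}\right)^{2} = \left(136 + 2 \left(- 2 \left(1 - 3\right)\right) \left(-15 - 2 \left(1 - 3\right)\right)\right)^{2} = \left(136 + 2 \left(\left(-2\right) \left(-2\right)\right) \left(-15 - -4\right)\right)^{2} = \left(136 + 2 \cdot 4 \left(-15 + 4\right)\right)^{2} = \left(136 + 2 \cdot 4 \left(-11\right)\right)^{2} = \left(136 - 88\right)^{2} = 48^{2} = 2304$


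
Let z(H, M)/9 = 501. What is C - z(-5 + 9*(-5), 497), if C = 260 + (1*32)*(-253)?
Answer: -12345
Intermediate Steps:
z(H, M) = 4509 (z(H, M) = 9*501 = 4509)
C = -7836 (C = 260 + 32*(-253) = 260 - 8096 = -7836)
C - z(-5 + 9*(-5), 497) = -7836 - 1*4509 = -7836 - 4509 = -12345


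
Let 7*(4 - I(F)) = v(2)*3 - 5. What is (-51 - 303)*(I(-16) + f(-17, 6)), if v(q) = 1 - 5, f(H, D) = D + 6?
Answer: -45666/7 ≈ -6523.7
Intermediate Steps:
f(H, D) = 6 + D
v(q) = -4
I(F) = 45/7 (I(F) = 4 - (-4*3 - 5)/7 = 4 - (-12 - 5)/7 = 4 - 1/7*(-17) = 4 + 17/7 = 45/7)
(-51 - 303)*(I(-16) + f(-17, 6)) = (-51 - 303)*(45/7 + (6 + 6)) = -354*(45/7 + 12) = -354*129/7 = -45666/7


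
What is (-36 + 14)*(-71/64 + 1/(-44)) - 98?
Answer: -2339/32 ≈ -73.094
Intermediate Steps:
(-36 + 14)*(-71/64 + 1/(-44)) - 98 = -22*(-71*1/64 + 1*(-1/44)) - 98 = -22*(-71/64 - 1/44) - 98 = -22*(-797/704) - 98 = 797/32 - 98 = -2339/32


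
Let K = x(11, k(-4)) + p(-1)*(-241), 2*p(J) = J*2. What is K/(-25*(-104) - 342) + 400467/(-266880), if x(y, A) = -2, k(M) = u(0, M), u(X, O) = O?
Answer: -140078361/100435840 ≈ -1.3947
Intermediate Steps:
k(M) = M
p(J) = J (p(J) = (J*2)/2 = (2*J)/2 = J)
K = 239 (K = -2 - 1*(-241) = -2 + 241 = 239)
K/(-25*(-104) - 342) + 400467/(-266880) = 239/(-25*(-104) - 342) + 400467/(-266880) = 239/(2600 - 342) + 400467*(-1/266880) = 239/2258 - 133489/88960 = -140078361/100435840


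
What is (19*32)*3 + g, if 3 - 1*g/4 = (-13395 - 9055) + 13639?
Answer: 37080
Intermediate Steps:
g = 35256 (g = 12 - 4*((-13395 - 9055) + 13639) = 12 - 4*(-22450 + 13639) = 12 - 4*(-8811) = 12 + 35244 = 35256)
(19*32)*3 + g = (19*32)*3 + 35256 = 608*3 + 35256 = 1824 + 35256 = 37080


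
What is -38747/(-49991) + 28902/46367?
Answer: 3241422031/2317932697 ≈ 1.3984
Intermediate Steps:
-38747/(-49991) + 28902/46367 = -38747*(-1/49991) + 28902*(1/46367) = 38747/49991 + 28902/46367 = 3241422031/2317932697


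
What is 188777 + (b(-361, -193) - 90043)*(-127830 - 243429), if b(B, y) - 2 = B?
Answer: 33562744895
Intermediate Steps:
b(B, y) = 2 + B
188777 + (b(-361, -193) - 90043)*(-127830 - 243429) = 188777 + ((2 - 361) - 90043)*(-127830 - 243429) = 188777 + (-359 - 90043)*(-371259) = 188777 - 90402*(-371259) = 188777 + 33562556118 = 33562744895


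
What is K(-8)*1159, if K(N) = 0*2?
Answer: 0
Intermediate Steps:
K(N) = 0
K(-8)*1159 = 0*1159 = 0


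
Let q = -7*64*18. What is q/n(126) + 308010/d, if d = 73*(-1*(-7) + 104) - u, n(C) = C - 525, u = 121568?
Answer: 7543674/431167 ≈ 17.496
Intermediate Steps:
q = -8064 (q = -448*18 = -8064)
n(C) = -525 + C
d = -113465 (d = 73*(-1*(-7) + 104) - 1*121568 = 73*(7 + 104) - 121568 = 73*111 - 121568 = 8103 - 121568 = -113465)
q/n(126) + 308010/d = -8064/(-525 + 126) + 308010/(-113465) = -8064/(-399) + 308010*(-1/113465) = -8064*(-1/399) - 61602/22693 = 384/19 - 61602/22693 = 7543674/431167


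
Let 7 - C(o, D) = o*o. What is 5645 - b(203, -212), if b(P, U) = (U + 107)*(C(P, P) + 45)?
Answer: -4315840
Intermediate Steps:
C(o, D) = 7 - o**2 (C(o, D) = 7 - o*o = 7 - o**2)
b(P, U) = (52 - P**2)*(107 + U) (b(P, U) = (U + 107)*((7 - P**2) + 45) = (107 + U)*(52 - P**2) = (52 - P**2)*(107 + U))
5645 - b(203, -212) = 5645 - (5564 - 107*203**2 + 52*(-212) - 1*(-212)*203**2) = 5645 - (5564 - 107*41209 - 11024 - 1*(-212)*41209) = 5645 - (5564 - 4409363 - 11024 + 8736308) = 5645 - 1*4321485 = 5645 - 4321485 = -4315840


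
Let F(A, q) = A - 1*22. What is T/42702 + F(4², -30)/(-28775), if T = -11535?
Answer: -110554471/409583350 ≈ -0.26992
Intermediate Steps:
F(A, q) = -22 + A (F(A, q) = A - 22 = -22 + A)
T/42702 + F(4², -30)/(-28775) = -11535/42702 + (-22 + 4²)/(-28775) = -11535*1/42702 + (-22 + 16)*(-1/28775) = -3845/14234 - 6*(-1/28775) = -3845/14234 + 6/28775 = -110554471/409583350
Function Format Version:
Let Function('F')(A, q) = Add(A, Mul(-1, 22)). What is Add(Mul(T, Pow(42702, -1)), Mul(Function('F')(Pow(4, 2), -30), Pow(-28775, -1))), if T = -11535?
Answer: Rational(-110554471, 409583350) ≈ -0.26992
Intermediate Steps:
Function('F')(A, q) = Add(-22, A) (Function('F')(A, q) = Add(A, -22) = Add(-22, A))
Add(Mul(T, Pow(42702, -1)), Mul(Function('F')(Pow(4, 2), -30), Pow(-28775, -1))) = Add(Mul(-11535, Pow(42702, -1)), Mul(Add(-22, Pow(4, 2)), Pow(-28775, -1))) = Add(Mul(-11535, Rational(1, 42702)), Mul(Add(-22, 16), Rational(-1, 28775))) = Add(Rational(-3845, 14234), Mul(-6, Rational(-1, 28775))) = Add(Rational(-3845, 14234), Rational(6, 28775)) = Rational(-110554471, 409583350)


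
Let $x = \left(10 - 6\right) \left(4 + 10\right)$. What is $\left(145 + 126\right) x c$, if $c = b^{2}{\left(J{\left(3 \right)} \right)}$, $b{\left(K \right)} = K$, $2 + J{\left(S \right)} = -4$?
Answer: $546336$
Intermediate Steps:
$J{\left(S \right)} = -6$ ($J{\left(S \right)} = -2 - 4 = -6$)
$x = 56$ ($x = 4 \cdot 14 = 56$)
$c = 36$ ($c = \left(-6\right)^{2} = 36$)
$\left(145 + 126\right) x c = \left(145 + 126\right) 56 \cdot 36 = 271 \cdot 2016 = 546336$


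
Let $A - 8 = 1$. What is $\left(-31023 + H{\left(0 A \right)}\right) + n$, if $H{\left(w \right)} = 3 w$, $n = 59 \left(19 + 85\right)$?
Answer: $-24887$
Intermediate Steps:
$A = 9$ ($A = 8 + 1 = 9$)
$n = 6136$ ($n = 59 \cdot 104 = 6136$)
$\left(-31023 + H{\left(0 A \right)}\right) + n = \left(-31023 + 3 \cdot 0 \cdot 9\right) + 6136 = \left(-31023 + 3 \cdot 0\right) + 6136 = \left(-31023 + 0\right) + 6136 = -31023 + 6136 = -24887$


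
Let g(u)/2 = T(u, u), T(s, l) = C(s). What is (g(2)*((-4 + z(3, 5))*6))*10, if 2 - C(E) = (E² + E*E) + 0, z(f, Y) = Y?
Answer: -720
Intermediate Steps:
C(E) = 2 - 2*E² (C(E) = 2 - ((E² + E*E) + 0) = 2 - ((E² + E²) + 0) = 2 - (2*E² + 0) = 2 - 2*E²)
T(s, l) = 2 - 2*s²
g(u) = 4 - 4*u² (g(u) = 2*(2 - 2*u²) = 4 - 4*u²)
(g(2)*((-4 + z(3, 5))*6))*10 = ((4 - 4*2²)*((-4 + 5)*6))*10 = ((4 - 4*4)*(1*6))*10 = ((4 - 16)*6)*10 = -12*6*10 = -72*10 = -720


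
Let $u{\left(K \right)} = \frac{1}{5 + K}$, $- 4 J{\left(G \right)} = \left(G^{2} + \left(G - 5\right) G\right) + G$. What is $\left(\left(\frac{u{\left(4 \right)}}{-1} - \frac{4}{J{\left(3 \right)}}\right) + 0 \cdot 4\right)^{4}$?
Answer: $\frac{279841}{6561} \approx 42.652$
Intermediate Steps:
$J{\left(G \right)} = - \frac{G}{4} - \frac{G^{2}}{4} - \frac{G \left(-5 + G\right)}{4}$ ($J{\left(G \right)} = - \frac{\left(G^{2} + \left(G - 5\right) G\right) + G}{4} = - \frac{\left(G^{2} + \left(-5 + G\right) G\right) + G}{4} = - \frac{\left(G^{2} + G \left(-5 + G\right)\right) + G}{4} = - \frac{G + G^{2} + G \left(-5 + G\right)}{4} = - \frac{G}{4} - \frac{G^{2}}{4} - \frac{G \left(-5 + G\right)}{4}$)
$\left(\left(\frac{u{\left(4 \right)}}{-1} - \frac{4}{J{\left(3 \right)}}\right) + 0 \cdot 4\right)^{4} = \left(\left(\frac{1}{\left(5 + 4\right) \left(-1\right)} - \frac{4}{\frac{1}{2} \cdot 3 \left(2 - 3\right)}\right) + 0 \cdot 4\right)^{4} = \left(\left(\frac{1}{9} \left(-1\right) - \frac{4}{\frac{1}{2} \cdot 3 \left(2 - 3\right)}\right) + 0\right)^{4} = \left(\left(\frac{1}{9} \left(-1\right) - \frac{4}{\frac{1}{2} \cdot 3 \left(-1\right)}\right) + 0\right)^{4} = \left(\left(- \frac{1}{9} - \frac{4}{- \frac{3}{2}}\right) + 0\right)^{4} = \left(\left(- \frac{1}{9} - - \frac{8}{3}\right) + 0\right)^{4} = \left(\left(- \frac{1}{9} + \frac{8}{3}\right) + 0\right)^{4} = \left(\frac{23}{9} + 0\right)^{4} = \left(\frac{23}{9}\right)^{4} = \frac{279841}{6561}$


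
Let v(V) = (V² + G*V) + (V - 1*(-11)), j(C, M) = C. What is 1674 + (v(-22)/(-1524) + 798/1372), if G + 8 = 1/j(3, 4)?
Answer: 375058849/224028 ≈ 1674.2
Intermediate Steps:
G = -23/3 (G = -8 + 1/3 = -8 + ⅓ = -23/3 ≈ -7.6667)
v(V) = 11 + V² - 20*V/3 (v(V) = (V² - 23*V/3) + (V - 1*(-11)) = (V² - 23*V/3) + (V + 11) = (V² - 23*V/3) + (11 + V) = 11 + V² - 20*V/3)
1674 + (v(-22)/(-1524) + 798/1372) = 1674 + ((11 + (-22)² - 20/3*(-22))/(-1524) + 798/1372) = 1674 + ((11 + 484 + 440/3)*(-1/1524) + 798*(1/1372)) = 1674 + ((1925/3)*(-1/1524) + 57/98) = 1674 + (-1925/4572 + 57/98) = 1674 + 35977/224028 = 375058849/224028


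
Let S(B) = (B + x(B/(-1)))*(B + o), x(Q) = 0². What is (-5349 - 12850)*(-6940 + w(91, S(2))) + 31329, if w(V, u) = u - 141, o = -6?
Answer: 129044040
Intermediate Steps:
x(Q) = 0
S(B) = B*(-6 + B) (S(B) = (B + 0)*(B - 6) = B*(-6 + B))
w(V, u) = -141 + u
(-5349 - 12850)*(-6940 + w(91, S(2))) + 31329 = (-5349 - 12850)*(-6940 + (-141 + 2*(-6 + 2))) + 31329 = -18199*(-6940 + (-141 + 2*(-4))) + 31329 = -18199*(-6940 + (-141 - 8)) + 31329 = -18199*(-6940 - 149) + 31329 = -18199*(-7089) + 31329 = 129012711 + 31329 = 129044040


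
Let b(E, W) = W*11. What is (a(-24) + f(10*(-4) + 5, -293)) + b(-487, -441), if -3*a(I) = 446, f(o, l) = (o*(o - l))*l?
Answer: 7922371/3 ≈ 2.6408e+6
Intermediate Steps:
f(o, l) = l*o*(o - l)
a(I) = -446/3 (a(I) = -⅓*446 = -446/3)
b(E, W) = 11*W
(a(-24) + f(10*(-4) + 5, -293)) + b(-487, -441) = (-446/3 - 293*(10*(-4) + 5)*((10*(-4) + 5) - 1*(-293))) + 11*(-441) = (-446/3 - 293*(-40 + 5)*((-40 + 5) + 293)) - 4851 = (-446/3 - 293*(-35)*(-35 + 293)) - 4851 = (-446/3 - 293*(-35)*258) - 4851 = (-446/3 + 2645790) - 4851 = 7936924/3 - 4851 = 7922371/3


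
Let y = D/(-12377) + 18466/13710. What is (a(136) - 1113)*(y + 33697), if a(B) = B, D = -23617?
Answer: -2793512386129967/84844335 ≈ -3.2925e+7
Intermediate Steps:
y = 276171376/84844335 (y = -23617/(-12377) + 18466/13710 = -23617*(-1/12377) + 18466*(1/13710) = 23617/12377 + 9233/6855 = 276171376/84844335 ≈ 3.2550)
(a(136) - 1113)*(y + 33697) = (136 - 1113)*(276171376/84844335 + 33697) = -977*2859275727871/84844335 = -2793512386129967/84844335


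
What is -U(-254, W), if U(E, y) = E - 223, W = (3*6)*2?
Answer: 477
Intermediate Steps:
W = 36 (W = 18*2 = 36)
U(E, y) = -223 + E
-U(-254, W) = -(-223 - 254) = -1*(-477) = 477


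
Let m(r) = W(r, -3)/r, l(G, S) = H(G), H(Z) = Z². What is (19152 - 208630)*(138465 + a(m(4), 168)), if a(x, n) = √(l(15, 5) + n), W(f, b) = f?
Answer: -26236071270 - 189478*√393 ≈ -2.6240e+10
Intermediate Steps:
l(G, S) = G²
m(r) = 1 (m(r) = r/r = 1)
a(x, n) = √(225 + n) (a(x, n) = √(15² + n) = √(225 + n))
(19152 - 208630)*(138465 + a(m(4), 168)) = (19152 - 208630)*(138465 + √(225 + 168)) = -189478*(138465 + √393) = -26236071270 - 189478*√393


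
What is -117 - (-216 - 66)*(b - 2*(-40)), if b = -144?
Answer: -18165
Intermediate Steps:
-117 - (-216 - 66)*(b - 2*(-40)) = -117 - (-216 - 66)*(-144 - 2*(-40)) = -117 - (-282)*(-144 + 80) = -117 - (-282)*(-64) = -117 - 1*18048 = -117 - 18048 = -18165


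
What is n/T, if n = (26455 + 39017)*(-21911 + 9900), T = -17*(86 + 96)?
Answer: 393192096/1547 ≈ 2.5416e+5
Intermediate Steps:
T = -3094 (T = -17*182 = -3094)
n = -786384192 (n = 65472*(-12011) = -786384192)
n/T = -786384192/(-3094) = -786384192*(-1/3094) = 393192096/1547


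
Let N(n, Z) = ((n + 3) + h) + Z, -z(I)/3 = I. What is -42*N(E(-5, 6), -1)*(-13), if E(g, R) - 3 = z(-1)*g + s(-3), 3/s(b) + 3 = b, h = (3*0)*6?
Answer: -5733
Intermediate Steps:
h = 0 (h = 0*6 = 0)
s(b) = 3/(-3 + b)
z(I) = -3*I
E(g, R) = 5/2 + 3*g (E(g, R) = 3 + ((-3*(-1))*g + 3/(-3 - 3)) = 3 + (3*g + 3/(-6)) = 3 + (3*g + 3*(-1/6)) = 3 + (3*g - 1/2) = 3 + (-1/2 + 3*g) = 5/2 + 3*g)
N(n, Z) = 3 + Z + n (N(n, Z) = ((n + 3) + 0) + Z = ((3 + n) + 0) + Z = (3 + n) + Z = 3 + Z + n)
-42*N(E(-5, 6), -1)*(-13) = -42*(3 - 1 + (5/2 + 3*(-5)))*(-13) = -42*(3 - 1 + (5/2 - 15))*(-13) = -42*(3 - 1 - 25/2)*(-13) = -42*(-21/2)*(-13) = 441*(-13) = -5733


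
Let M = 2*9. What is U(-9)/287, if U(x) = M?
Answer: 18/287 ≈ 0.062718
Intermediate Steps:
M = 18
U(x) = 18
U(-9)/287 = 18/287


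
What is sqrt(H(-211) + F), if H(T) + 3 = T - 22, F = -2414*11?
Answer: I*sqrt(26790) ≈ 163.68*I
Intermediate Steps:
F = -26554
H(T) = -25 + T (H(T) = -3 + (T - 22) = -3 + (-22 + T) = -25 + T)
sqrt(H(-211) + F) = sqrt((-25 - 211) - 26554) = sqrt(-236 - 26554) = sqrt(-26790) = I*sqrt(26790)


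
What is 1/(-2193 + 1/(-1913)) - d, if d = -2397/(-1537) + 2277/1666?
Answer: -7860060128714/2685607731205 ≈ -2.9267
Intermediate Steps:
d = 7493151/2560642 (d = -2397*(-1/1537) + 2277*(1/1666) = 2397/1537 + 2277/1666 = 7493151/2560642 ≈ 2.9263)
1/(-2193 + 1/(-1913)) - d = 1/(-2193 + 1/(-1913)) - 1*7493151/2560642 = 1/(-2193 - 1/1913) - 7493151/2560642 = 1/(-4195210/1913) - 7493151/2560642 = -1913/4195210 - 7493151/2560642 = -7860060128714/2685607731205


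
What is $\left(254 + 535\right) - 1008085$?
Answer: $-1007296$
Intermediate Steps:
$\left(254 + 535\right) - 1008085 = 789 - 1008085 = -1007296$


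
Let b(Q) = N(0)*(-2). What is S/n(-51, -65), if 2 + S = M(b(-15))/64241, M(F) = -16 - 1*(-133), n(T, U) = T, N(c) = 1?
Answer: 128365/3276291 ≈ 0.039180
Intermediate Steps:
b(Q) = -2 (b(Q) = 1*(-2) = -2)
M(F) = 117 (M(F) = -16 + 133 = 117)
S = -128365/64241 (S = -2 + 117/64241 = -128365/64241 ≈ -1.9982)
S/n(-51, -65) = -128365/64241/(-51) = -128365/64241*(-1/51) = 128365/3276291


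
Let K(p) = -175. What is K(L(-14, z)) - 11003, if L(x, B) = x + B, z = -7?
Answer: -11178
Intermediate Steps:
L(x, B) = B + x
K(L(-14, z)) - 11003 = -175 - 11003 = -11178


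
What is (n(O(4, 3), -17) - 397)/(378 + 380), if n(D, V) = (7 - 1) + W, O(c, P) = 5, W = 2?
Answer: -389/758 ≈ -0.51319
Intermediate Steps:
n(D, V) = 8 (n(D, V) = (7 - 1) + 2 = 6 + 2 = 8)
(n(O(4, 3), -17) - 397)/(378 + 380) = (8 - 397)/(378 + 380) = -389/758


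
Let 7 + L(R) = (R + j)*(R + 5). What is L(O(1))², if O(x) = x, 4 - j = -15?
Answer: 12769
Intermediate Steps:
j = 19 (j = 4 - 1*(-15) = 4 + 15 = 19)
L(R) = -7 + (5 + R)*(19 + R) (L(R) = -7 + (R + 19)*(R + 5) = -7 + (19 + R)*(5 + R) = -7 + (5 + R)*(19 + R))
L(O(1))² = (88 + 1² + 24*1)² = (88 + 1 + 24)² = 113² = 12769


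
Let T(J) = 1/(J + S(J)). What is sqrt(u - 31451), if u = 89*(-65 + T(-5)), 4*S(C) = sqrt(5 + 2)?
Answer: 2*sqrt(-186269 + 9309*sqrt(7))/sqrt(20 - sqrt(7)) ≈ 193.02*I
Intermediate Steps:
S(C) = sqrt(7)/4 (S(C) = sqrt(5 + 2)/4 = sqrt(7)/4)
T(J) = 1/(J + sqrt(7)/4)
u = -5785 + 356/(-20 + sqrt(7)) (u = 89*(-65 + 4/(sqrt(7) + 4*(-5))) = 89*(-65 + 4/(sqrt(7) - 20)) = 89*(-65 + 4/(-20 + sqrt(7))) = -5785 + 356/(-20 + sqrt(7)) ≈ -5805.5)
sqrt(u - 31451) = sqrt((-2280625/393 - 356*sqrt(7)/393) - 31451) = sqrt(-14640868/393 - 356*sqrt(7)/393)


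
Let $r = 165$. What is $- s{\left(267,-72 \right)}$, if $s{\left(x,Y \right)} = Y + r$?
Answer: $-93$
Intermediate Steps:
$s{\left(x,Y \right)} = 165 + Y$ ($s{\left(x,Y \right)} = Y + 165 = 165 + Y$)
$- s{\left(267,-72 \right)} = - (165 - 72) = \left(-1\right) 93 = -93$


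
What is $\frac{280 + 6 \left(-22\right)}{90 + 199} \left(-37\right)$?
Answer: $- \frac{5476}{289} \approx -18.948$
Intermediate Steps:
$\frac{280 + 6 \left(-22\right)}{90 + 199} \left(-37\right) = \frac{280 - 132}{289} \left(-37\right) = 148 \cdot \frac{1}{289} \left(-37\right) = \frac{148}{289} \left(-37\right) = - \frac{5476}{289}$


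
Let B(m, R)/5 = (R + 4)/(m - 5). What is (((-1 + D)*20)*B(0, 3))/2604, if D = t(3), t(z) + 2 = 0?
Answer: 5/31 ≈ 0.16129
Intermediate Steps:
t(z) = -2 (t(z) = -2 + 0 = -2)
B(m, R) = 5*(4 + R)/(-5 + m) (B(m, R) = 5*((R + 4)/(m - 5)) = 5*((4 + R)/(-5 + m)) = 5*(4 + R)/(-5 + m))
D = -2
(((-1 + D)*20)*B(0, 3))/2604 = (((-1 - 2)*20)*(5*(4 + 3)/(-5 + 0)))/2604 = ((-3*20)*(5*7/(-5)))*(1/2604) = -300*(-1)*7/5*(1/2604) = -60*(-7)*(1/2604) = 420*(1/2604) = 5/31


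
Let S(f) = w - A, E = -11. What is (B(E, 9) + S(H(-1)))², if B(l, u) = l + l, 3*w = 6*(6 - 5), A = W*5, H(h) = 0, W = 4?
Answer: 1600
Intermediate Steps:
A = 20 (A = 4*5 = 20)
w = 2 (w = (6*(6 - 5))/3 = (6*1)/3 = (⅓)*6 = 2)
S(f) = -18 (S(f) = 2 - 1*20 = 2 - 20 = -18)
B(l, u) = 2*l
(B(E, 9) + S(H(-1)))² = (2*(-11) - 18)² = (-22 - 18)² = (-40)² = 1600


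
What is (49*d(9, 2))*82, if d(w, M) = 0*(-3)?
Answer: 0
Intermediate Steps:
d(w, M) = 0
(49*d(9, 2))*82 = (49*0)*82 = 0*82 = 0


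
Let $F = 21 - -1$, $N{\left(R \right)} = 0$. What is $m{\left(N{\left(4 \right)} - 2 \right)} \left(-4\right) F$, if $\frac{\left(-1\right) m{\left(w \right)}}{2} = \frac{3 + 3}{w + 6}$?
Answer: $264$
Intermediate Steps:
$m{\left(w \right)} = - \frac{12}{6 + w}$ ($m{\left(w \right)} = - 2 \frac{3 + 3}{w + 6} = - 2 \frac{6}{6 + w} = - \frac{12}{6 + w}$)
$F = 22$ ($F = 21 + 1 = 22$)
$m{\left(N{\left(4 \right)} - 2 \right)} \left(-4\right) F = - \frac{12}{6 + \left(0 - 2\right)} \left(-4\right) 22 = - \frac{12}{6 - 2} \left(-4\right) 22 = - \frac{12}{4} \left(-4\right) 22 = \left(-12\right) \frac{1}{4} \left(-4\right) 22 = \left(-3\right) \left(-4\right) 22 = 12 \cdot 22 = 264$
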